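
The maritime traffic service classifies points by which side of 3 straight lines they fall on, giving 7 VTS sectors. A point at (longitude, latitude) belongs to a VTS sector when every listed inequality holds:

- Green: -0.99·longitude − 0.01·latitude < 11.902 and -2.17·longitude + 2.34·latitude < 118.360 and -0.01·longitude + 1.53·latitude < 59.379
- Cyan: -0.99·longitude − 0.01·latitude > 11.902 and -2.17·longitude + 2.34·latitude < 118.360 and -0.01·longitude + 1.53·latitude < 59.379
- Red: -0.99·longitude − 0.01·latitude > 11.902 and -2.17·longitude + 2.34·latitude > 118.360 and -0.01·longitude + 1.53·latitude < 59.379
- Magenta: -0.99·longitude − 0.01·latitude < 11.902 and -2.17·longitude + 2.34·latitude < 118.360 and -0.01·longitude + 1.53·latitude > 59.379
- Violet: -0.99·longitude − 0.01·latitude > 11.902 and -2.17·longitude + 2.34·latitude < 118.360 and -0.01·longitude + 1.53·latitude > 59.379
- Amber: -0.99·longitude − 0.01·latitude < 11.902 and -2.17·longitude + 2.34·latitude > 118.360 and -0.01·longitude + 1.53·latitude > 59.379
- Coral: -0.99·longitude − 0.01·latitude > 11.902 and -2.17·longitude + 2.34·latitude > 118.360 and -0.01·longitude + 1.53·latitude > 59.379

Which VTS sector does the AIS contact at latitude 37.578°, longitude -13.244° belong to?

Cyan

-0.99·-13.244 − 0.01·37.578 = 12.736, which is > 11.902
-2.17·-13.244 + 2.34·37.578 = 116.672, which is < 118.360
-0.01·-13.244 + 1.53·37.578 = 57.627, which is < 59.379
This sign pattern matches Cyan.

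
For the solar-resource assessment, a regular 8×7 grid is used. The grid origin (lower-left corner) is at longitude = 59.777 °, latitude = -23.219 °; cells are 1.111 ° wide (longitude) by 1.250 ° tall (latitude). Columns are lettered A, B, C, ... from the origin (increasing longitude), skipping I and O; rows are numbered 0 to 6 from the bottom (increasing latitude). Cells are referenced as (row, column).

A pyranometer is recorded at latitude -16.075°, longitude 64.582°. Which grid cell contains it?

(5, E)

Column index: ⌊(64.582 − 59.777) / 1.111⌋ = ⌊4.325⌋ = 4 → column E
Row offset from origin: ⌊(-16.075 − -23.219) / 1.250⌋ = ⌊5.715⌋ = 5 → row 5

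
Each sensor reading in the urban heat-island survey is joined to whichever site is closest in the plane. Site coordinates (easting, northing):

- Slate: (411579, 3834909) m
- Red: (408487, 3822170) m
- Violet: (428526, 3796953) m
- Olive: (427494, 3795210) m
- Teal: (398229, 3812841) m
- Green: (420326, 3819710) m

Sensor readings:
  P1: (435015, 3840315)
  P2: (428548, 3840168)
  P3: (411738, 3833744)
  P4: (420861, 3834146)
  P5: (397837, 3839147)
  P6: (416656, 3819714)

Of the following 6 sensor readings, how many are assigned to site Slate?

5

P1 → Slate
P2 → Slate
P3 → Slate
P4 → Slate
P5 → Slate
P6 → Green
5 of the 6 go to Slate.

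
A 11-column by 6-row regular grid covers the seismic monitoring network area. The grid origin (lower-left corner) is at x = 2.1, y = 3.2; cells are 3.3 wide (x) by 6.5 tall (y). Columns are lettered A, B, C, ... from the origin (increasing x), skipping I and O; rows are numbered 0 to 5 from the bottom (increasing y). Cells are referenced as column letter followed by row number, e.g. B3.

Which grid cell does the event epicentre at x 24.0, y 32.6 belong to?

G4

Column index: ⌊(24.0 − 2.1) / 3.3⌋ = ⌊6.636⌋ = 6 → column G
Row offset from origin: ⌊(32.6 − 3.2) / 6.5⌋ = ⌊4.523⌋ = 4 → row 4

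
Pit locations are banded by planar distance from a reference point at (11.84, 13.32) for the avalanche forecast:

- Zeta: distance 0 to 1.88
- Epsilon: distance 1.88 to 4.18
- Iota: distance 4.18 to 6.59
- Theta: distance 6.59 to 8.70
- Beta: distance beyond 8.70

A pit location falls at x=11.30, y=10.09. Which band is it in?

Epsilon

Distance = √((11.30−11.84)² + (10.09−13.32)²) = √(0.292 + 10.433) = 3.275.
1.88 ≤ 3.275 < 4.18 → Epsilon.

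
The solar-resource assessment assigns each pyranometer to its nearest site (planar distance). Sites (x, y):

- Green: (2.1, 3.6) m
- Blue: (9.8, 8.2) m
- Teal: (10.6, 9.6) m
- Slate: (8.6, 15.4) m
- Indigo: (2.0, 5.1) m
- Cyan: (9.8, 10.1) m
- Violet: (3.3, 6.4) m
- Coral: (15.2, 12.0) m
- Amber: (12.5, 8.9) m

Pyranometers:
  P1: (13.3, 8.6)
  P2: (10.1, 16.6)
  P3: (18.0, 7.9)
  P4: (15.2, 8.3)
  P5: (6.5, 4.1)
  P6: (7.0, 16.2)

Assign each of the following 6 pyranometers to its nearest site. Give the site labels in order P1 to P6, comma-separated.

Amber, Slate, Coral, Amber, Violet, Slate

P1 → Amber (d²=0.73)
P2 → Slate (d²=3.69)
P3 → Coral (d²=24.65)
P4 → Amber (d²=7.65)
P5 → Violet (d²=15.53)
P6 → Slate (d²=3.20)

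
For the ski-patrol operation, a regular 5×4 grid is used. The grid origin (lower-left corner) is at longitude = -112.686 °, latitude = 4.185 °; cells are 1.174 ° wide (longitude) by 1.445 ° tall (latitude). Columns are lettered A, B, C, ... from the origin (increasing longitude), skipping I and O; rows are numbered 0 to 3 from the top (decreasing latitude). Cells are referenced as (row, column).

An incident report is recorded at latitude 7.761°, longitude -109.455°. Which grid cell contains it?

Column index: ⌊(-109.455 − -112.686) / 1.174⌋ = ⌊2.752⌋ = 2 → column C
Row offset from origin: ⌊(7.761 − 4.185) / 1.445⌋ = ⌊2.475⌋ = 2 → row 1 (counted from top)

(1, C)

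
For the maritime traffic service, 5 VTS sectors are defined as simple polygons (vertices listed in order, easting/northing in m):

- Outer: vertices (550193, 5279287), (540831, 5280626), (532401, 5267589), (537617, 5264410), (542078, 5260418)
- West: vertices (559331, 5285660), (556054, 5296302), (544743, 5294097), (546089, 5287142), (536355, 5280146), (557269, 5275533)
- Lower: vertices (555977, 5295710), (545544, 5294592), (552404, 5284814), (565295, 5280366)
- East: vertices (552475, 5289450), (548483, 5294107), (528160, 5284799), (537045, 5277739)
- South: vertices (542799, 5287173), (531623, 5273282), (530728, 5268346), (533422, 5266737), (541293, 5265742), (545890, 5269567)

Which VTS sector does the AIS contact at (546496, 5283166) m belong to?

West

Cast a ray rightward from (546496, 5283166). For each polygon, the edges (by vertex number in listed order) whose endpoints lie on opposite sides of northing = 5283166, where each meets that height, and whether that is right or left of the point:
Outer: no edge straddles that height → 0 crossings.
West: 4–5 at easting≈540556.9 (left), 6–1 at easting≈558823.2 (right) → 1 crossing.
Lower: 3–4 at easting≈557180.2 (right), 4–1 at easting≈563594.6 (right) → 2 crossings.
East: 3–4 at easting≈530215.1 (left), 4–1 at easting≈544195.4 (left) → 0 crossings.
South: 1–2 at easting≈539575.2 (left), 6–1 at easting≈543502.5 (left) → 0 crossings.
Only West has an odd count, so the point is inside West.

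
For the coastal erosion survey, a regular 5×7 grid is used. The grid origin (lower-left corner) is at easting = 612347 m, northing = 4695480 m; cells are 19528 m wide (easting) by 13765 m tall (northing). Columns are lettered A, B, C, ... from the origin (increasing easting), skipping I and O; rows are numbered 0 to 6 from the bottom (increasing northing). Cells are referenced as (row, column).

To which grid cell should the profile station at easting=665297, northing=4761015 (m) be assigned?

Column index: ⌊(665297 − 612347) / 19528⌋ = ⌊2.711⌋ = 2 → column C
Row offset from origin: ⌊(4761015 − 4695480) / 13765⌋ = ⌊4.761⌋ = 4 → row 4

(4, C)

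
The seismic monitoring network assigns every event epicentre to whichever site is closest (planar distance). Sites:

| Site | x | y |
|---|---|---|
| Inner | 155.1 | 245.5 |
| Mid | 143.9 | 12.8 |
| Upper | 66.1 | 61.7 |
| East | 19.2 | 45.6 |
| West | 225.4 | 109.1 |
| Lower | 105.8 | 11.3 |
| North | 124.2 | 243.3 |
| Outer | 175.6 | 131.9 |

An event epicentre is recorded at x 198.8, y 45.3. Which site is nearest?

Squared distances to each site:
Inner: 41989.730; Mid: 4070.260; Upper: 17878.250; East: 32256.250; West: 4778.000; Lower: 9805.000; North: 44769.160; Outer: 8037.800.
Minimum at Mid.

Mid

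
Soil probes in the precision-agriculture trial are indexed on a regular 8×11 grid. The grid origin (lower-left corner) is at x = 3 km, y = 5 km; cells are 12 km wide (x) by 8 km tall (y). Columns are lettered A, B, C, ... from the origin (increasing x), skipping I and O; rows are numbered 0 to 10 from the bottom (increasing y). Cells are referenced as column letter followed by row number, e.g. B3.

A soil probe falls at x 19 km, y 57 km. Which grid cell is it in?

Column index: ⌊(19 − 3) / 12⌋ = ⌊1.333⌋ = 1 → column B
Row offset from origin: ⌊(57 − 5) / 8⌋ = ⌊6.500⌋ = 6 → row 6

B6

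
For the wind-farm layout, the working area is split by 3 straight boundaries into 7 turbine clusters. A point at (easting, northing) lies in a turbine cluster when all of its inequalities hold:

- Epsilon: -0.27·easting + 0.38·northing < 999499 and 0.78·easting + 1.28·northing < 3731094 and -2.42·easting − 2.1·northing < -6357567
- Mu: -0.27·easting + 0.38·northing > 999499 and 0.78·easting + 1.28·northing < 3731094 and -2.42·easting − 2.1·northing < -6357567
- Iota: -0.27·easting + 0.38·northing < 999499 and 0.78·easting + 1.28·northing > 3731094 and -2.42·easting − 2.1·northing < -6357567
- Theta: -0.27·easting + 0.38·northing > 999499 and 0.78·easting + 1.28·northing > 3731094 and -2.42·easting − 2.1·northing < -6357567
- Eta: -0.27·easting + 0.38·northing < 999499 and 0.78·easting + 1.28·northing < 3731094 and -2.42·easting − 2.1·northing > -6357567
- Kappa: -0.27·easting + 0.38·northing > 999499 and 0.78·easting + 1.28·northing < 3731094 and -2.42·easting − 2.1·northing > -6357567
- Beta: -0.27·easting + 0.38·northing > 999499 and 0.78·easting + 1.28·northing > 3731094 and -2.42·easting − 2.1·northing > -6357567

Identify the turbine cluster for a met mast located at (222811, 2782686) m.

-0.27·222811 + 0.38·2782686 = 997261.710, which is < 999499
0.78·222811 + 1.28·2782686 = 3735630.660, which is > 3731094
-2.42·222811 − 2.1·2782686 = -6382843.220, which is < -6357567
This sign pattern matches Iota.

Iota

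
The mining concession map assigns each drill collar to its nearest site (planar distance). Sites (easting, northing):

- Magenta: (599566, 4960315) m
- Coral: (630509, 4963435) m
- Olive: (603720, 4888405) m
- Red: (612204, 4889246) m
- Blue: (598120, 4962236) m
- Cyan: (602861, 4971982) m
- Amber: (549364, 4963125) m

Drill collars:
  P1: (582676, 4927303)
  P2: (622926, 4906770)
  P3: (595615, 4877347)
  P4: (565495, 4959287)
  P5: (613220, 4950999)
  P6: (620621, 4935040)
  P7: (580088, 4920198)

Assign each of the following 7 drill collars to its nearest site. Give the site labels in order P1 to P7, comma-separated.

P1 → Magenta (d²=1375064244.00)
P2 → Red (d²=422051860.00)
P3 → Olive (d²=187970389.00)
P4 → Amber (d²=274939405.00)
P5 → Magenta (d²=273219572.00)
P6 → Coral (d²=904048569.00)
P7 → Olive (d²=1569266273.00)

Magenta, Red, Olive, Amber, Magenta, Coral, Olive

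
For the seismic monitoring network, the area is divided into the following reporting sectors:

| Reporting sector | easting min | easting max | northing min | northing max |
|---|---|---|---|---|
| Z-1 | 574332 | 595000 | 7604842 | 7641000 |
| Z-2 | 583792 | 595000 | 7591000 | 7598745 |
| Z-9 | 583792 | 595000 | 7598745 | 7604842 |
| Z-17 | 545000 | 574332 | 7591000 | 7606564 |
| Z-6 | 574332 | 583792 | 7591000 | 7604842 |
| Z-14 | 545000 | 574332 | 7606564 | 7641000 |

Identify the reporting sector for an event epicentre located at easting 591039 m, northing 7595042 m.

Z-2

The point has easting = 591039 and northing = 7595042.
Only Z-2 satisfies 583792 ≤ easting ≤ 595000 and 7591000 ≤ northing ≤ 7598745.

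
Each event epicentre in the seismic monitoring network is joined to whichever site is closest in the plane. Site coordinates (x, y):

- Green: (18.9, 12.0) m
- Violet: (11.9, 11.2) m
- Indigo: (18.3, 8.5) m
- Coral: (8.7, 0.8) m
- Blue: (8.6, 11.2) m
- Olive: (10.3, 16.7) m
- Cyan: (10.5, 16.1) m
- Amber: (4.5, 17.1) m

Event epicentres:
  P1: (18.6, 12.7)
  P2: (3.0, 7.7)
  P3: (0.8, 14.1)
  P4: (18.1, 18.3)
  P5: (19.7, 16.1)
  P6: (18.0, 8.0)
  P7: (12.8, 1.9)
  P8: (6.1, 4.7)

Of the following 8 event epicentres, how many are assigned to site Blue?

1

P1 → Green
P2 → Blue
P3 → Amber
P4 → Green
P5 → Green
P6 → Indigo
P7 → Coral
P8 → Coral
1 of the 8 goes to Blue.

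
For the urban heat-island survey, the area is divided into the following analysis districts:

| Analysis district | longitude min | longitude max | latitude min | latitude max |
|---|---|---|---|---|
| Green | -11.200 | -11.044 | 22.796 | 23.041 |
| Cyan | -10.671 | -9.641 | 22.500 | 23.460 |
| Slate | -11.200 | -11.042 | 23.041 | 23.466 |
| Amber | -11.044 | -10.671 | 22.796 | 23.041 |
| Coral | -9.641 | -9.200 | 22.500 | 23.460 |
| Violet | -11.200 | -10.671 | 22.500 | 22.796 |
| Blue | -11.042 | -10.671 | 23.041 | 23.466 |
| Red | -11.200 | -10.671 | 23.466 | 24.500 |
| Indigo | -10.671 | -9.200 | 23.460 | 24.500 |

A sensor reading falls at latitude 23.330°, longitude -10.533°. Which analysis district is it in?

Cyan

The point has longitude = -10.533 and latitude = 23.330.
Only Cyan satisfies -10.671 ≤ longitude ≤ -9.641 and 22.500 ≤ latitude ≤ 23.460.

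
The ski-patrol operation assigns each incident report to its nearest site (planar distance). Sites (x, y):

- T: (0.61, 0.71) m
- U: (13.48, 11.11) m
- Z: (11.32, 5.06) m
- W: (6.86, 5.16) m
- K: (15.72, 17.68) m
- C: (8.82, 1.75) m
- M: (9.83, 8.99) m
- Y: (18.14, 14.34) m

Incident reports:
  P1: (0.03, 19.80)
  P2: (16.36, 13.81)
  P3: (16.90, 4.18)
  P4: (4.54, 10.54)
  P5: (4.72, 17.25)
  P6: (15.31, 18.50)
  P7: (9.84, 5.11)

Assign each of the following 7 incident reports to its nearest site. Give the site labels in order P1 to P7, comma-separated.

M, Y, Z, M, M, K, Z

P1 → M (d²=212.90)
P2 → Y (d²=3.45)
P3 → Z (d²=31.91)
P4 → M (d²=30.39)
P5 → M (d²=94.34)
P6 → K (d²=0.84)
P7 → Z (d²=2.19)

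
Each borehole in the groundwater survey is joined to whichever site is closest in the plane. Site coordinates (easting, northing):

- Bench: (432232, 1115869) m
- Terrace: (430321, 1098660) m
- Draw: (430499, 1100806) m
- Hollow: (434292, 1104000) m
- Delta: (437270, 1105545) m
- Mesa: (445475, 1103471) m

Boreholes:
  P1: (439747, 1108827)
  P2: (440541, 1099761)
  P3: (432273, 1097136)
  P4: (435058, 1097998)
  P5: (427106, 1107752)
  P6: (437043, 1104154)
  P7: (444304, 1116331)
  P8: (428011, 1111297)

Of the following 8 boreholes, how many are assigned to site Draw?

1

P1 → Delta
P2 → Mesa
P3 → Terrace
P4 → Terrace
P5 → Draw
P6 → Delta
P7 → Bench
P8 → Bench
1 of the 8 goes to Draw.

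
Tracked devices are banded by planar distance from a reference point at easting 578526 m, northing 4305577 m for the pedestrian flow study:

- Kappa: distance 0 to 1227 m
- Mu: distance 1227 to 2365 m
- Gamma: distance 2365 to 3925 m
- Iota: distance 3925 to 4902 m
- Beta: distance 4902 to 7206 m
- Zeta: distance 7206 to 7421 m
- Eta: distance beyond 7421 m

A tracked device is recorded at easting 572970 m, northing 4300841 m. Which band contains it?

Zeta

Distance = √((572970−578526)² + (4300841−4305577)²) = √(30869136.000 + 22429696.000) = 7300.605 m.
7206 ≤ 7300.605 < 7421 → Zeta.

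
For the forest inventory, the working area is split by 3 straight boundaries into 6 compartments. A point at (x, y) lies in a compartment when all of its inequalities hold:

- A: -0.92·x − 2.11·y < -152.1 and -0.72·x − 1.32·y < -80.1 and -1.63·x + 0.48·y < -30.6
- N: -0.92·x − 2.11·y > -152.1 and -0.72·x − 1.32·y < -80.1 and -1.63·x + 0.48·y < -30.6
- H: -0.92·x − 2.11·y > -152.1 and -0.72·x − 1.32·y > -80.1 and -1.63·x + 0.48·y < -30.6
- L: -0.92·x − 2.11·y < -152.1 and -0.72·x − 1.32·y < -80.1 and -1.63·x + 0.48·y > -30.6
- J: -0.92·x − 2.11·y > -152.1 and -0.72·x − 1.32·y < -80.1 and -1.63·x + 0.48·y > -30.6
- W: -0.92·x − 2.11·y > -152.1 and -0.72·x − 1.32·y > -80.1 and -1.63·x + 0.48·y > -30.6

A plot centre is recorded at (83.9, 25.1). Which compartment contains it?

N

-0.92·83.9 − 2.11·25.1 = -130.149, which is > -152.1
-0.72·83.9 − 1.32·25.1 = -93.540, which is < -80.1
-1.63·83.9 + 0.48·25.1 = -124.709, which is < -30.6
This sign pattern matches N.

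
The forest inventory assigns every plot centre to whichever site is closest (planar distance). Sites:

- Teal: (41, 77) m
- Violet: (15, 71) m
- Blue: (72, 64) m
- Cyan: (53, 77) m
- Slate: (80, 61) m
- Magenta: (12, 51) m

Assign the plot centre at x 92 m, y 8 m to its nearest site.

Squared distances to each site:
Teal: 7362.000; Violet: 9898.000; Blue: 3536.000; Cyan: 6282.000; Slate: 2953.000; Magenta: 8249.000.
Minimum at Slate.

Slate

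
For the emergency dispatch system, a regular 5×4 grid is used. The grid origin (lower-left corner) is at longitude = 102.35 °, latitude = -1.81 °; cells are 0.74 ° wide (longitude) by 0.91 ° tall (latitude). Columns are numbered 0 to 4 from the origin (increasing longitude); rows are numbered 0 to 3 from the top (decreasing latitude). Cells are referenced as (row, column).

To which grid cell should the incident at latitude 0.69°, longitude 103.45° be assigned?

(1, 1)

Column index: ⌊(103.45 − 102.35) / 0.74⌋ = ⌊1.486⌋ = 1
Row offset from origin: ⌊(0.69 − -1.81) / 0.91⌋ = ⌊2.747⌋ = 2 → row 1 (counted from top)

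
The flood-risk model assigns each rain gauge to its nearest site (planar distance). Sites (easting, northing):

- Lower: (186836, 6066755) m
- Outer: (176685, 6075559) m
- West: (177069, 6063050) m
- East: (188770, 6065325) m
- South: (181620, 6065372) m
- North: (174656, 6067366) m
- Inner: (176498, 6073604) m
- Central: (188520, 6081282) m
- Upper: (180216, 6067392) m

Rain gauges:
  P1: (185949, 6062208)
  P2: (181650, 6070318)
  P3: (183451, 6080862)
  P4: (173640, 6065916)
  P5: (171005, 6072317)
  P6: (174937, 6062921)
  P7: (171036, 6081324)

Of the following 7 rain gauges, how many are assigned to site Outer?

P1 → East
P2 → Upper
P3 → Central
P4 → North
P5 → Inner
P6 → West
P7 → Outer
1 of the 7 goes to Outer.

1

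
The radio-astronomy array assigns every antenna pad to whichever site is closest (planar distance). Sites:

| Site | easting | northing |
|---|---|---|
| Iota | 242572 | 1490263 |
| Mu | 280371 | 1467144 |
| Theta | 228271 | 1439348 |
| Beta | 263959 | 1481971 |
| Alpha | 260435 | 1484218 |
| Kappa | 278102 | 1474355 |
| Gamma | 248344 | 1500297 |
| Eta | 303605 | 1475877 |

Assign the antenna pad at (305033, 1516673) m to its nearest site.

Eta

Squared distances to each site:
Iota: 4598864621.000; Mu: 3061336085.000; Theta: 11871560269.000; Beta: 2891302280.000; Alpha: 3042308629.000; Kappa: 2516091885.000; Gamma: 3481816097.000; Eta: 1666352800.000.
Minimum at Eta.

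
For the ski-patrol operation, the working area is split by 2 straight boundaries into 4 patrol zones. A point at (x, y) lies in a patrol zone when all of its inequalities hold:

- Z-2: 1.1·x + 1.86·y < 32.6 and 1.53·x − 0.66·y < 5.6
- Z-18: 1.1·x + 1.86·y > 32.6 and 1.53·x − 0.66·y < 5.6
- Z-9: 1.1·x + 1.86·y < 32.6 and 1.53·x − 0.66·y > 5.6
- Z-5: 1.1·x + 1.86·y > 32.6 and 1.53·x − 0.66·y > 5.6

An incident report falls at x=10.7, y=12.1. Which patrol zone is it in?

Z-5

1.1·10.7 + 1.86·12.1 = 34.276, which is > 32.6
1.53·10.7 − 0.66·12.1 = 8.385, which is > 5.6
This sign pattern matches Z-5.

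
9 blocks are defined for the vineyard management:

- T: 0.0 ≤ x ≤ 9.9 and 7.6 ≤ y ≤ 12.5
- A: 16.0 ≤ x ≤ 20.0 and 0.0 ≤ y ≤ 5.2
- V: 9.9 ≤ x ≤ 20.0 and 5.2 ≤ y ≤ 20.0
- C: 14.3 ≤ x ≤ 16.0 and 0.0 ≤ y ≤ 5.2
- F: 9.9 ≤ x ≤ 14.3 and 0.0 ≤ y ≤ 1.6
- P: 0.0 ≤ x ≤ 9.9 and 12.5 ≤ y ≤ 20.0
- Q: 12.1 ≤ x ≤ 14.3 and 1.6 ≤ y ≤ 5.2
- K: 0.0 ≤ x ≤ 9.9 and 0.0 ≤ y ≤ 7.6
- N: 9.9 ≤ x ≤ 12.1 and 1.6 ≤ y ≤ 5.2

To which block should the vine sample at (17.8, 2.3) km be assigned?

The point has x = 17.8 and y = 2.3.
Only A satisfies 16.0 ≤ x ≤ 20.0 and 0.0 ≤ y ≤ 5.2.

A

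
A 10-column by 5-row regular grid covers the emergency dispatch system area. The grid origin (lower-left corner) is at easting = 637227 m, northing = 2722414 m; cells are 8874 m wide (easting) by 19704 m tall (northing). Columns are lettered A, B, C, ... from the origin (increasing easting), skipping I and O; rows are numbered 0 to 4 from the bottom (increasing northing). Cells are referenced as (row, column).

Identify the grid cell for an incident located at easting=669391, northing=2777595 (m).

(2, D)

Column index: ⌊(669391 − 637227) / 8874⌋ = ⌊3.625⌋ = 3 → column D
Row offset from origin: ⌊(2777595 − 2722414) / 19704⌋ = ⌊2.800⌋ = 2 → row 2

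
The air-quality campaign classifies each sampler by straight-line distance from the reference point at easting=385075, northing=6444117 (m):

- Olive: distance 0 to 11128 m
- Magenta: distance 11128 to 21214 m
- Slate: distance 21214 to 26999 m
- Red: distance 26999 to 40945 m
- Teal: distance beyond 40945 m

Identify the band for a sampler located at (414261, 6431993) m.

Distance = √((414261−385075)² + (6431993−6444117)²) = √(851822596.000 + 146991376.000) = 31604.018 m.
26999 ≤ 31604.018 < 40945 → Red.

Red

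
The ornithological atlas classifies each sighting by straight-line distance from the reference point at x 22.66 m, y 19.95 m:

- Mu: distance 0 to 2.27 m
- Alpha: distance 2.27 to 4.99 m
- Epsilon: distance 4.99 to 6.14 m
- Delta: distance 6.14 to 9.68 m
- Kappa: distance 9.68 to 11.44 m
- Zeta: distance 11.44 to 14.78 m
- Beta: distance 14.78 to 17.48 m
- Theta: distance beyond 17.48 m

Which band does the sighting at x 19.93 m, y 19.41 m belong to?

Distance = √((19.93−22.66)² + (19.41−19.95)²) = √(7.453 + 0.292) = 2.783 m.
2.27 ≤ 2.783 < 4.99 → Alpha.

Alpha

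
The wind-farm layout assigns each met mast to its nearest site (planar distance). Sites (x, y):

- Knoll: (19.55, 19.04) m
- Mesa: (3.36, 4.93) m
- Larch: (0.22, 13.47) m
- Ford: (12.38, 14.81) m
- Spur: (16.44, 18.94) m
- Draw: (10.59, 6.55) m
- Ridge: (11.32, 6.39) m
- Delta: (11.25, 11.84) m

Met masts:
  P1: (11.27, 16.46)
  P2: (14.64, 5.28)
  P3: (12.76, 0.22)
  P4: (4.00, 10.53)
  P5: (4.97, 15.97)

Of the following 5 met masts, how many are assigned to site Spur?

P1 → Ford
P2 → Ridge
P3 → Ridge
P4 → Larch
P5 → Larch
0 of the 5 go to Spur.

0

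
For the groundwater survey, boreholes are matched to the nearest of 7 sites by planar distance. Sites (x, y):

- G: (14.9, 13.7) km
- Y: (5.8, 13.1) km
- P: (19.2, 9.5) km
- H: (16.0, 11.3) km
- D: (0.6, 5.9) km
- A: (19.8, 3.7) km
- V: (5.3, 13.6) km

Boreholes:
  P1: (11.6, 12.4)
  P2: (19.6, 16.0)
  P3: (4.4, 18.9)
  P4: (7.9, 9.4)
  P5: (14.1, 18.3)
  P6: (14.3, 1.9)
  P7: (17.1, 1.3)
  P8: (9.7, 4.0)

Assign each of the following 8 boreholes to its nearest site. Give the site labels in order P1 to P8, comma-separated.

P1 → G (d²=12.58)
P2 → G (d²=27.38)
P3 → V (d²=28.90)
P4 → Y (d²=18.10)
P5 → G (d²=21.80)
P6 → A (d²=33.49)
P7 → A (d²=13.05)
P8 → D (d²=86.42)

G, G, V, Y, G, A, A, D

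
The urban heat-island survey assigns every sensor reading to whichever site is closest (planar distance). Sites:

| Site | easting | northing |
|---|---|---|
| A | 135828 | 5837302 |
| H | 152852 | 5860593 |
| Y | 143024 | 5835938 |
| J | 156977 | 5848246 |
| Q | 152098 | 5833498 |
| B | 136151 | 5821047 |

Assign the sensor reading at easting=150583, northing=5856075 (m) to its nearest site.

H

Squared distances to each site:
A: 570135554.000; H: 25560685.000; Y: 462637250.000; J: 102176477.000; Q: 512016154.000; B: 1435243408.000.
Minimum at H.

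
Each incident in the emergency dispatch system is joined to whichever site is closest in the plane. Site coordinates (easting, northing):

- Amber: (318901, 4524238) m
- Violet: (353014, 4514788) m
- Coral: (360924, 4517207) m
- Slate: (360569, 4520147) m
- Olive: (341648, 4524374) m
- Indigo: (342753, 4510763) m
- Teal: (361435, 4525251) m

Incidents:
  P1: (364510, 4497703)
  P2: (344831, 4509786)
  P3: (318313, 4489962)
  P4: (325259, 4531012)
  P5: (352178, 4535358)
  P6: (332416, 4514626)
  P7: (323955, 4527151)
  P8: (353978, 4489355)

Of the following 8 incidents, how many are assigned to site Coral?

P1 → Coral
P2 → Indigo
P3 → Indigo
P4 → Amber
P5 → Teal
P6 → Indigo
P7 → Amber
P8 → Indigo
1 of the 8 goes to Coral.

1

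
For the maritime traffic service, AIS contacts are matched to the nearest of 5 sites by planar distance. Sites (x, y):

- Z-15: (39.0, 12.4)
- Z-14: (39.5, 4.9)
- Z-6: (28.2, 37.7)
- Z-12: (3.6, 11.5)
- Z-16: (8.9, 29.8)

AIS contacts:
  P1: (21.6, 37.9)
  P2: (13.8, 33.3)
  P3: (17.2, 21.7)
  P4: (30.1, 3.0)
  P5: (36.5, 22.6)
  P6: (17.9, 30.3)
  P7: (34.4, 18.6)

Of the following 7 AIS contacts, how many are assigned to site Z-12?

0

P1 → Z-6
P2 → Z-16
P3 → Z-16
P4 → Z-14
P5 → Z-15
P6 → Z-16
P7 → Z-15
0 of the 7 go to Z-12.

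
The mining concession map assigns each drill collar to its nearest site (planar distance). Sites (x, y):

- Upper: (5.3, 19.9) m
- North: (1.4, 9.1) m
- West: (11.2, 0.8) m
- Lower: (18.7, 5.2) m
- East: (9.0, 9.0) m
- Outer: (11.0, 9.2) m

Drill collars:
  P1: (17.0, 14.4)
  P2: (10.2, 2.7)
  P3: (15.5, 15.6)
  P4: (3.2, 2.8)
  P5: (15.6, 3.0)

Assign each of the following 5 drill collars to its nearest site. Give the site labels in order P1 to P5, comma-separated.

P1 → Outer (d²=63.04)
P2 → West (d²=4.61)
P3 → Outer (d²=61.21)
P4 → North (d²=42.93)
P5 → Lower (d²=14.45)

Outer, West, Outer, North, Lower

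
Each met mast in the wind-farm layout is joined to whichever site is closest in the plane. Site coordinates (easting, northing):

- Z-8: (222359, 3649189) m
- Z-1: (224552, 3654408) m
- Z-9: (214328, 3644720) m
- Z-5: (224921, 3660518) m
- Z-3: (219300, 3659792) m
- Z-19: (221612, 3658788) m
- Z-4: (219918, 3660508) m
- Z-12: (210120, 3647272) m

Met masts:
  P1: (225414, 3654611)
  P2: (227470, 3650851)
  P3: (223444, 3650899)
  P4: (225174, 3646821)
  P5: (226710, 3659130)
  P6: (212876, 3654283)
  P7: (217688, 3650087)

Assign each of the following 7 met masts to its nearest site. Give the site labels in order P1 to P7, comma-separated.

P1 → Z-1 (d²=784253.00)
P2 → Z-1 (d²=21166973.00)
P3 → Z-8 (d²=4101325.00)
P4 → Z-8 (d²=13531649.00)
P5 → Z-5 (d²=5127065.00)
P6 → Z-12 (d²=56749657.00)
P7 → Z-8 (d²=22624645.00)

Z-1, Z-1, Z-8, Z-8, Z-5, Z-12, Z-8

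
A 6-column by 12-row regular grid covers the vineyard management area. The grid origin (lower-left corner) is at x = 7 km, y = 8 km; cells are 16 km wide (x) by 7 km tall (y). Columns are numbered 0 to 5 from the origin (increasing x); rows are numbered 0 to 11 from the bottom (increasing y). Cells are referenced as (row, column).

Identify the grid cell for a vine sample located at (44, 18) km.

(1, 2)

Column index: ⌊(44 − 7) / 16⌋ = ⌊2.312⌋ = 2
Row offset from origin: ⌊(18 − 8) / 7⌋ = ⌊1.429⌋ = 1 → row 1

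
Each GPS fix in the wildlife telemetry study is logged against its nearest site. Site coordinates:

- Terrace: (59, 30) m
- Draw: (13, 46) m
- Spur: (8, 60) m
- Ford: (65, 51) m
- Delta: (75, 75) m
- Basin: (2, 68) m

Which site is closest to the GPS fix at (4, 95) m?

Squared distances to each site:
Terrace: 7250.000; Draw: 2482.000; Spur: 1241.000; Ford: 5657.000; Delta: 5441.000; Basin: 733.000.
Minimum at Basin.

Basin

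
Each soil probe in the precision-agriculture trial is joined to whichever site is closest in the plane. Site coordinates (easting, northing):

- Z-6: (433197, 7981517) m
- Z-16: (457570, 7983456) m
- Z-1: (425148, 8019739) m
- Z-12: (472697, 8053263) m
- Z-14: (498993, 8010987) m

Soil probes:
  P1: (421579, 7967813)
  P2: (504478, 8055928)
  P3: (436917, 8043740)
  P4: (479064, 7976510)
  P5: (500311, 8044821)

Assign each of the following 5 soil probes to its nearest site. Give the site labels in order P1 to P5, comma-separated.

P1 → Z-6 (d²=322777540.00)
P2 → Z-12 (d²=1017134186.00)
P3 → Z-1 (d²=714557362.00)
P4 → Z-16 (d²=510238952.00)
P5 → Z-12 (d²=833800360.00)

Z-6, Z-12, Z-1, Z-16, Z-12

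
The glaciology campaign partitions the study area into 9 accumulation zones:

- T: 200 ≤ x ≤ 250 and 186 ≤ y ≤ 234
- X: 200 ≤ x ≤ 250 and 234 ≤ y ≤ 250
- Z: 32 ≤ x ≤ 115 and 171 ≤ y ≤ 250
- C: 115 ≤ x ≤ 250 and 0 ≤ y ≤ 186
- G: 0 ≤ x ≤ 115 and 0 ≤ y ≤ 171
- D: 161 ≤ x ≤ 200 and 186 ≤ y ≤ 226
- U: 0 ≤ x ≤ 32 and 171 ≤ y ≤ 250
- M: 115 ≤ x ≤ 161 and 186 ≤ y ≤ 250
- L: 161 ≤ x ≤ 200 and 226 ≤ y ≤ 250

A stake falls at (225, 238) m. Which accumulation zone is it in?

The point has x = 225 and y = 238.
Only X satisfies 200 ≤ x ≤ 250 and 234 ≤ y ≤ 250.

X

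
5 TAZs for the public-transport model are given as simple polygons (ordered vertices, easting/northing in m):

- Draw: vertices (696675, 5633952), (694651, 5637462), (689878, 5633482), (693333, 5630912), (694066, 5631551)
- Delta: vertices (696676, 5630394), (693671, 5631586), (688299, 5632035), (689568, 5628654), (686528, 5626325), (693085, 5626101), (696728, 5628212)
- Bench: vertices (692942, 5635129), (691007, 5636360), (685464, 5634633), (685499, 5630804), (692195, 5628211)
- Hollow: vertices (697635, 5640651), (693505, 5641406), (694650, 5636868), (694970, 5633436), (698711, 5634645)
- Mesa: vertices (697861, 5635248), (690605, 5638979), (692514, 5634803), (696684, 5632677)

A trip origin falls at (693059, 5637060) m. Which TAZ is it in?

Cast a ray rightward from (693059, 5637060). For each polygon, the edges (by vertex number in listed order) whose endpoints lie on opposite sides of northing = 5637060, where each meets that height, and whether that is right or left of the point:
Draw: 1–2 at easting≈694882.8 (right), 2–3 at easting≈694168.9 (right) → 2 crossings.
Delta: no edge straddles that height → 0 crossings.
Bench: no edge straddles that height → 0 crossings.
Hollow: 2–3 at easting≈694601.6 (right), 5–1 at easting≈698278.3 (right) → 2 crossings.
Mesa: 1–2 at easting≈694337.0 (right), 2–3 at easting≈691482.2 (left) → 1 crossing.
Only Mesa has an odd count, so the point is inside Mesa.

Mesa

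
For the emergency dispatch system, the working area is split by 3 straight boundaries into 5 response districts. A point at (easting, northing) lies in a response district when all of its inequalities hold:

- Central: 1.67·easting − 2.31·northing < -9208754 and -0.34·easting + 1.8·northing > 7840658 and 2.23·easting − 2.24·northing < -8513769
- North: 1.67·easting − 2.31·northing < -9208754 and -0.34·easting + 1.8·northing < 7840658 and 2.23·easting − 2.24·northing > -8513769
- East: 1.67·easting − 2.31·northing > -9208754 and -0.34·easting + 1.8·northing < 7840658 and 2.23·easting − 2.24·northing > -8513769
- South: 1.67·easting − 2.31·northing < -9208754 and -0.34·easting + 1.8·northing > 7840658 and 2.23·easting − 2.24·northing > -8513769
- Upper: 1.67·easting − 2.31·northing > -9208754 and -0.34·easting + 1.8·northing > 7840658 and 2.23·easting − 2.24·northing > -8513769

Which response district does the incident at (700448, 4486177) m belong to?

1.67·700448 − 2.31·4486177 = -9193320.710, which is > -9208754
-0.34·700448 + 1.8·4486177 = 7836966.280, which is < 7840658
2.23·700448 − 2.24·4486177 = -8487037.440, which is > -8513769
This sign pattern matches East.

East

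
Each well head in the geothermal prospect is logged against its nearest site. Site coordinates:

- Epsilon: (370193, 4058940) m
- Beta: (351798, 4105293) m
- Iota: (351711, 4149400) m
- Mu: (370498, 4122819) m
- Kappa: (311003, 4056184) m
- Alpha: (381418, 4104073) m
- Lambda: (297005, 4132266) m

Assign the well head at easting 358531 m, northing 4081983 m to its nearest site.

Squared distances to each site:
Epsilon: 666982093.000; Beta: 588689389.000; Iota: 4591564289.000; Mu: 1810787985.000; Kappa: 2924499185.000; Alpha: 1011782869.000; Lambda: 6313828765.000.
Minimum at Beta.

Beta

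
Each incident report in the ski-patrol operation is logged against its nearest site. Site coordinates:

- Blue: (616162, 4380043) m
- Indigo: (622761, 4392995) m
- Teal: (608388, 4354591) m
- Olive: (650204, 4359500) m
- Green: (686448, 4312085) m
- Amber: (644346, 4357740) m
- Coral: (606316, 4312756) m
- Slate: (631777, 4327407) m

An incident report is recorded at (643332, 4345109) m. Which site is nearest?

Amber

Squared distances to each site:
Blue: 1958593256.000; Indigo: 2716235037.000; Teal: 1310991460.000; Olive: 254325265.000; Green: 2949574032.000; Amber: 160570357.000; Coral: 2416900865.000; Slate: 446878829.000.
Minimum at Amber.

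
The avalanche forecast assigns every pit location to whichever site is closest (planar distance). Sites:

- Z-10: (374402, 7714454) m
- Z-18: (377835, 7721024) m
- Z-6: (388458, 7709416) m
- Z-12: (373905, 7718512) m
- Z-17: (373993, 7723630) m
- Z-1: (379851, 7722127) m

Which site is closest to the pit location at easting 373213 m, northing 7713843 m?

Squared distances to each site:
Z-10: 1787042.000; Z-18: 72929645.000; Z-6: 252008354.000; Z-12: 22278425.000; Z-17: 96393769.000; Z-1: 112687700.000.
Minimum at Z-10.

Z-10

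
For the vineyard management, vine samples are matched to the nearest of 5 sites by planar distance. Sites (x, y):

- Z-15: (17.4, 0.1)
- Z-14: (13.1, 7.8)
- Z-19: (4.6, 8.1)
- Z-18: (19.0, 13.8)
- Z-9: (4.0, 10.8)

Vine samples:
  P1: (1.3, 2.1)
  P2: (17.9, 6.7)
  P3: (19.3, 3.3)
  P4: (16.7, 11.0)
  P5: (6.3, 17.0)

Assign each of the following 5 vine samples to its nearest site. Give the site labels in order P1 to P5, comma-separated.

P1 → Z-19 (d²=46.89)
P2 → Z-14 (d²=24.25)
P3 → Z-15 (d²=13.85)
P4 → Z-18 (d²=13.13)
P5 → Z-9 (d²=43.73)

Z-19, Z-14, Z-15, Z-18, Z-9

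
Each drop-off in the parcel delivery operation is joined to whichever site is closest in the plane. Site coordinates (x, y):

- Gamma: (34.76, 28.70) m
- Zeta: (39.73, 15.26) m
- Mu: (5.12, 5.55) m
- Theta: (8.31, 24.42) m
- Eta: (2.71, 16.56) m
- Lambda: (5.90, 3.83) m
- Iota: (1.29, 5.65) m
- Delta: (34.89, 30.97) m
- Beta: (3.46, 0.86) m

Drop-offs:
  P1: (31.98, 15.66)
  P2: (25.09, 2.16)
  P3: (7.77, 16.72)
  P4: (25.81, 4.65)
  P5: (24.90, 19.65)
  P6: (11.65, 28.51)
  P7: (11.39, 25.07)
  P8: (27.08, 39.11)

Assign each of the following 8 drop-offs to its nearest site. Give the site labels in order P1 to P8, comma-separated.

P1 → Zeta (d²=60.22)
P2 → Lambda (d²=371.04)
P3 → Eta (d²=25.63)
P4 → Zeta (d²=306.34)
P5 → Gamma (d²=179.12)
P6 → Theta (d²=27.88)
P7 → Theta (d²=9.91)
P8 → Delta (d²=127.26)

Zeta, Lambda, Eta, Zeta, Gamma, Theta, Theta, Delta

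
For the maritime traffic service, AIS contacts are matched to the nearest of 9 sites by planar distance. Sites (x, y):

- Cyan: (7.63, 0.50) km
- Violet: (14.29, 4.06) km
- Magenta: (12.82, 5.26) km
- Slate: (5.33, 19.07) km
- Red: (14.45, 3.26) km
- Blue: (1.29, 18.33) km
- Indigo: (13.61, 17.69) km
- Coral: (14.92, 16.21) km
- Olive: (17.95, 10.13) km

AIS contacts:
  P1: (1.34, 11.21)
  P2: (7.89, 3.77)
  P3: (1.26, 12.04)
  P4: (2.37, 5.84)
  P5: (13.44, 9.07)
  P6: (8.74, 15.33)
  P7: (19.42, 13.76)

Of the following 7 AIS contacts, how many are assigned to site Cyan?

P1 → Blue
P2 → Cyan
P3 → Blue
P4 → Cyan
P5 → Magenta
P6 → Slate
P7 → Olive
2 of the 7 go to Cyan.

2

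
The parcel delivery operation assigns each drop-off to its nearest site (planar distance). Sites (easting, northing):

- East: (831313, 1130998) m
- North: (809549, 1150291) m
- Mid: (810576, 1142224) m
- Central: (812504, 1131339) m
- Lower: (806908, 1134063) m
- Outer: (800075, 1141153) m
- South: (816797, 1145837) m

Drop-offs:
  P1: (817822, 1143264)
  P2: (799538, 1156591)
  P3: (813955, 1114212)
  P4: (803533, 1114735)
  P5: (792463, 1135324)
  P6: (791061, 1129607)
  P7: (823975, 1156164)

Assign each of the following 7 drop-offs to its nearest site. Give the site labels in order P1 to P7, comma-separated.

South, North, Central, Central, Outer, Outer, South

P1 → South (d²=7670954.00)
P2 → North (d²=139910121.00)
P3 → Central (d²=295439530.00)
P4 → Central (d²=356171657.00)
P5 → Outer (d²=91919785.00)
P6 → Outer (d²=214562312.00)
P7 → South (d²=158170613.00)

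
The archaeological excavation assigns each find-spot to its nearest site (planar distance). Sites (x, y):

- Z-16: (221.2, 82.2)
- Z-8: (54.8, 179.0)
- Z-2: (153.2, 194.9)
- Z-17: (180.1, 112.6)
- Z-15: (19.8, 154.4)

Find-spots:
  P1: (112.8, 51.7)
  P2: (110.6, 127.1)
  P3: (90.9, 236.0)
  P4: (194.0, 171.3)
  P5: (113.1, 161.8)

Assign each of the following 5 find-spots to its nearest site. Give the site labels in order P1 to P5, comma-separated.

P1 → Z-17 (d²=8238.10)
P2 → Z-17 (d²=5040.50)
P3 → Z-8 (d²=4552.21)
P4 → Z-2 (d²=2221.60)
P5 → Z-2 (d²=2703.62)

Z-17, Z-17, Z-8, Z-2, Z-2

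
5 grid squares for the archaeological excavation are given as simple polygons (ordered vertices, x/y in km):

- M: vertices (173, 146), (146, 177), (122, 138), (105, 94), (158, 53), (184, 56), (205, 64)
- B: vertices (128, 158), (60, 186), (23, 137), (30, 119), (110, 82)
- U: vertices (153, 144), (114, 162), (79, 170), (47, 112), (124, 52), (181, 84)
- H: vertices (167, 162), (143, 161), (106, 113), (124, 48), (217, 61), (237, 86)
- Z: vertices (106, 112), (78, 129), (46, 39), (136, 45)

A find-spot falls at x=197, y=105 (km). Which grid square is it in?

H

Cast a ray rightward from (197, 105). For each polygon, the edges (by vertex number in listed order) whose endpoints lie on opposite sides of y = 105, where each meets that height, and whether that is right or left of the point:
M: 3–4 at x≈109.2 (left), 7–1 at x≈189.0 (left) → 0 crossings.
B: 4–5 at x≈60.3 (left), 5–1 at x≈115.4 (left) → 0 crossings.
U: 4–5 at x≈56.0 (left), 6–1 at x≈171.2 (left) → 0 crossings.
H: 3–4 at x≈108.2 (left), 6–1 at x≈219.5 (right) → 1 crossing.
Z: 2–3 at x≈69.5 (left), 4–1 at x≈109.1 (left) → 0 crossings.
Only H has an odd count, so the point is inside H.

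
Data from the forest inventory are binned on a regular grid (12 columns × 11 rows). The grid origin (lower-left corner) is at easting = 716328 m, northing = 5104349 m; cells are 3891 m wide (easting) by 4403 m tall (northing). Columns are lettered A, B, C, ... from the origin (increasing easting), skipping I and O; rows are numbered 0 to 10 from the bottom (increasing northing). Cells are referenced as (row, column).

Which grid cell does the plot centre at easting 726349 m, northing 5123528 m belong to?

(4, C)

Column index: ⌊(726349 − 716328) / 3891⌋ = ⌊2.575⌋ = 2 → column C
Row offset from origin: ⌊(5123528 − 5104349) / 4403⌋ = ⌊4.356⌋ = 4 → row 4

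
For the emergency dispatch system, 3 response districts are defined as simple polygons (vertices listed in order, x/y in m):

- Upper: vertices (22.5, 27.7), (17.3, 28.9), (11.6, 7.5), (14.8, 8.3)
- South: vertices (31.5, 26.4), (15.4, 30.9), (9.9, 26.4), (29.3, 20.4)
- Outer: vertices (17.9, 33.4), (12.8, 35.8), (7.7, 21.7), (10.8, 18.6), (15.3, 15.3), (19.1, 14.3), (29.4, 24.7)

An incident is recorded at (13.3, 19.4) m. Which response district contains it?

Outer

Cast a ray rightward from (13.3, 19.4). For each polygon, the edges (by vertex number in listed order) whose endpoints lie on opposite sides of y = 19.4, where each meets that height, and whether that is right or left of the point:
Upper: 2–3 at x≈14.77 (right), 4–1 at x≈19.21 (right) → 2 crossings.
South: no edge straddles that height → 0 crossings.
Outer: 3–4 at x≈10.00 (left), 6–7 at x≈24.15 (right) → 1 crossing.
Only Outer has an odd count, so the point is inside Outer.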